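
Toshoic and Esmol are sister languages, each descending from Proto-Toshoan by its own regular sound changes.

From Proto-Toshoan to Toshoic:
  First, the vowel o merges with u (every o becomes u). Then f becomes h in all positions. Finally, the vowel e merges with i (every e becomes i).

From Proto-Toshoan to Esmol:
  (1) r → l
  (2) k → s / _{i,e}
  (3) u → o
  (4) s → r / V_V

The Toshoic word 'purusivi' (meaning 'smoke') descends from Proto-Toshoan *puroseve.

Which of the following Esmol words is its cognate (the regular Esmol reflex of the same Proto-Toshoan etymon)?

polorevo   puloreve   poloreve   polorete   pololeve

poloreve

Esmol: *puroseve
  puroseve → puloseve   [unconditioned shift]
  puloseve (rule 2 does not apply)
  puloseve → poloseve   [vowel merger]
  poloseve → poloreve   [rhotacism]
  giving Esmol poloreve.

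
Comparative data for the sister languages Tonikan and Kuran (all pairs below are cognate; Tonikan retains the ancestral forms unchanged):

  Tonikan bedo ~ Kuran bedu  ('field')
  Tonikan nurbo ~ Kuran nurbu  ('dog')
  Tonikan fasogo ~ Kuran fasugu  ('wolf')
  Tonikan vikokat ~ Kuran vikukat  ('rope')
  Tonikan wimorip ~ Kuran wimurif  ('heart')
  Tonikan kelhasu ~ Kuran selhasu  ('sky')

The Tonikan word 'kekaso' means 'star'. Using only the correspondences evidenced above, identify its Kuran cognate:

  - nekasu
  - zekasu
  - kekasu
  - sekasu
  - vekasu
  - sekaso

kelhasu ~ selhasu — Tonikan k corresponds to Kuran s word-initially before a front vowel.
bedo ~ bedu, nurbo ~ nurbu — Tonikan o corresponds to Kuran u word-finally.
Applying these to Tonikan 'kekaso':
  kekaso → sekaso   (k→s word-initially before a front vowel)
  sekaso → sekasu   (o→u word-finally)
So the Kuran cognate is 'sekasu'.

sekasu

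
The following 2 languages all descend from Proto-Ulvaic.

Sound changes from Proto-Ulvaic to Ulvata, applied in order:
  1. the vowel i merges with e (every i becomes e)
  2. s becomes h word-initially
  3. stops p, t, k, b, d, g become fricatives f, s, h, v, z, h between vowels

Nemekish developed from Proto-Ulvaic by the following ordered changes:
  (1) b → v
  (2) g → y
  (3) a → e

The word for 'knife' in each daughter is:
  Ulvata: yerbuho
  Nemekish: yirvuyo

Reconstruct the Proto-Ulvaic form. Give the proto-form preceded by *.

Position 2: Ulvata has e, Nemekish has i. Nemekish preserves i here (none of its changes turn any other segment into i), so the proto-segment is *i.
Position 4: Ulvata has b, Nemekish has v. Ulvata preserves b here (none of its changes turn any other segment into b), so the proto-segment is *b.
Position 6: Ulvata has h, Nemekish has y. Taking the neighbouring segments as reconstructed: Ulvata h could go back to *k or *g or *h; Nemekish y could go back to *g or *y — the one source consistent with every daughter is *g.
This points to *yirbugo. Verify forward in each daughter:
Ulvata: *yirbugo > yerbugo > yerbuho  (by vowel merger, intervocalic lenition)
Nemekish: *yirbugo > yirvugo > yirvuyo  (by unconditioned shift, unconditioned shift)
No other proto-form is consistent with every reflex, so the reconstruction is *yirbugo.

*yirbugo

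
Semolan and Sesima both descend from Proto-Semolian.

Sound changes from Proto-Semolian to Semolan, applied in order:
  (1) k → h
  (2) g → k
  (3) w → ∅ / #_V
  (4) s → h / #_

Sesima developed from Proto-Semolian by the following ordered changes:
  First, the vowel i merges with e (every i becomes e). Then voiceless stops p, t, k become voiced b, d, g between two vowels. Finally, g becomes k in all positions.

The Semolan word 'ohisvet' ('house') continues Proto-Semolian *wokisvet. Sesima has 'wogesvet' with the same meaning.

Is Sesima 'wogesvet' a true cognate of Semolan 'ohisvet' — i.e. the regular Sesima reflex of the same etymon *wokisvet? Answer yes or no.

Derive the expected Sesima reflex of *wokisvet:
Sesima: start from *wokisvet.
  rule 1 (vowel merger): wokisvet → wokesvet
  rule 2 (intervocalic voicing): wokesvet → wogesvet
  rule 3 (unconditioned shift): wogesvet → wokesvet
  ⇒ Sesima wokesvet
The regular Sesima reflex would be 'wokesvet', but the attested form is 'wogesvet'. The correspondence is irregular, so they are not cognates (the Sesima form has a different source).

no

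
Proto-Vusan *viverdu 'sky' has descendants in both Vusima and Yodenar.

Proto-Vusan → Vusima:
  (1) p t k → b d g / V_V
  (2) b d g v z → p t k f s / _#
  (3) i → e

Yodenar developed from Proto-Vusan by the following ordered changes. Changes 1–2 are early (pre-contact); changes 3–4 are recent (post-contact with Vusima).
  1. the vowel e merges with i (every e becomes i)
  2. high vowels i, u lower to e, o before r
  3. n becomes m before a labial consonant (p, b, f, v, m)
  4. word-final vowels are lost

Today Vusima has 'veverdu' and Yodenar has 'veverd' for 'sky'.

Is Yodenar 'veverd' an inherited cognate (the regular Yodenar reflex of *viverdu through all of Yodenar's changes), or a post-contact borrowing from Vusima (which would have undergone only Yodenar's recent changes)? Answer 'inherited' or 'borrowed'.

If inherited, *viverdu would pass through all of Yodenar's changes:
Yodenar: *viverdu > vivirdu > viverdu > viverd  (by vowel merger, pre-rhotic lowering, apocope)
If borrowed from Vusima 'veverdu' after the early changes, it would undergo only the recent ones:
  rule 3 (nasal place assimilation): no change (veverdu)
  rule 4 (apocope): veverdu → veverd
  ⇒ as a loan: veverd
Yodenar 'veverd' matches the loan outcome 'veverd', not the inherited 'viverd' — it skipped the early Yodenar changes, so it was borrowed from Vusima.

borrowed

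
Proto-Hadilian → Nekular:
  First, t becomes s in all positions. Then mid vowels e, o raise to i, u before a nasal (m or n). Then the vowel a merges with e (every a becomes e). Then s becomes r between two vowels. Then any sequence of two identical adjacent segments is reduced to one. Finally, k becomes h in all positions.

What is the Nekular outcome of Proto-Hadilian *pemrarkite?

Nekular: start from *pemrarkite.
  rule 1 (unconditioned shift): pemrarkite → pemrarkise
  rule 2 (pre-nasal raising): pemrarkise → pimrarkise
  rule 3 (vowel merger): pimrarkise → pimrerkise
  rule 4 (rhotacism): pimrerkise → pimrerkire
  rule 5: no change — pimrerkire
  rule 6 (unconditioned shift): pimrerkire → pimrerhire
  ⇒ Nekular pimrerhire

pimrerhire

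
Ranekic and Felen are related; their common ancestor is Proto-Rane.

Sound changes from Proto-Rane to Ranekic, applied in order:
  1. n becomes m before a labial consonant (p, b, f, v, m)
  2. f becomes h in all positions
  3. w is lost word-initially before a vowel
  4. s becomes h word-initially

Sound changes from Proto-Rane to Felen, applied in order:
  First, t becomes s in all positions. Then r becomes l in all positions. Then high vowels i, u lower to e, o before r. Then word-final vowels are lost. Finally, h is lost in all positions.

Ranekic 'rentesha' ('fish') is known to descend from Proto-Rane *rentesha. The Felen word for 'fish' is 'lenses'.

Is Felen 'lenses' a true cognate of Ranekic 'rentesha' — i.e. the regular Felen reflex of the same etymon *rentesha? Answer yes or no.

Derive the expected Felen reflex of *rentesha:
Felen: *rentesha > rensesha > lensesha > lensesh > lenses  (by unconditioned shift, unconditioned shift, apocope, h-loss)
Felen 'lenses' matches the regular reflex exactly, so the pair is cognate.

yes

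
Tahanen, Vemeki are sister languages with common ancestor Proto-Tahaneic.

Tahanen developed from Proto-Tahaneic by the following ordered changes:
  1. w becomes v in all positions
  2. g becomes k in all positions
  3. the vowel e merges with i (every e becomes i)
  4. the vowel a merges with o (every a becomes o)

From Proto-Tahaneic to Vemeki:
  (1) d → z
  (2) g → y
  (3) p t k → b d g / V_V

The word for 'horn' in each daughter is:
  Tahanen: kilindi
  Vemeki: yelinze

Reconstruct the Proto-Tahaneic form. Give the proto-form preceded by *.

Position 1: Tahanen has k, Vemeki has y. Taking the neighbouring segments as reconstructed: Tahanen k could go back to *k or *g; Vemeki y could go back to *g or *y — the one source consistent with every daughter is *g.
Position 2: Tahanen has i, Vemeki has e. Vemeki preserves e here (none of its changes turn any other segment into e), so the proto-segment is *e.
Position 6: Tahanen has d, Vemeki has z. Tahanen preserves d here (none of its changes turn any other segment into d), so the proto-segment is *d.
Continuing position by position gives *gelinde; check it forward:
Tahanen: *gelinde
  gelinde (rule 1 does not apply)
  gelinde → kelinde   [unconditioned shift]
  kelinde → kilindi   [vowel merger]
  kilindi (rule 4 does not apply)
  giving Tahanen kilindi.
Vemeki: *gelinde
  gelinde → gelinze   [unconditioned shift]
  gelinze → yelinze   [unconditioned shift]
  yelinze (rule 3 does not apply)
  giving Vemeki yelinze.
No other proto-form is consistent with every reflex, so the reconstruction is *gelinde.

*gelinde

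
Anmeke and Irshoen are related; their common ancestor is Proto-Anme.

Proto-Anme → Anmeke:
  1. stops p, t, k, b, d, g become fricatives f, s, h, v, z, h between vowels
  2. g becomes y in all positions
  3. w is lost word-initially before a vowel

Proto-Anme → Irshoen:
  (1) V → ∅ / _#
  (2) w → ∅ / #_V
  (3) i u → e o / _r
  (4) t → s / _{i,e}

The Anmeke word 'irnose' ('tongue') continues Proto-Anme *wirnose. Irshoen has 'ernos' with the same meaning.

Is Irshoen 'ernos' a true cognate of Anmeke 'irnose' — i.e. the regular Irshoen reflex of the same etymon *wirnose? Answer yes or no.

yes

Derive the expected Irshoen reflex of *wirnose:
Irshoen: *wirnose > wirnos > irnos > ernos  (by apocope, glide loss, pre-rhotic lowering)
Irshoen 'ernos' matches the regular reflex exactly, so the pair is cognate.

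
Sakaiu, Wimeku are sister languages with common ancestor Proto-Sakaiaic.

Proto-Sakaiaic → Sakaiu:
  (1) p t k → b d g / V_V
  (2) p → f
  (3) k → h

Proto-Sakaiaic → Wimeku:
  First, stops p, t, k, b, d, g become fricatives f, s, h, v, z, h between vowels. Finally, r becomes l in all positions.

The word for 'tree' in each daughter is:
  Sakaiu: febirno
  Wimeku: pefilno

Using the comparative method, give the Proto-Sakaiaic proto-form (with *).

*pepirno

Position 3: Sakaiu has b, Wimeku has f. Taking the neighbouring segments as reconstructed: Sakaiu b could go back to *p or *b; Wimeku f could go back to *p or *f — the one source consistent with every daughter is *p.
Position 1: Sakaiu has f, Wimeku has p. Wimeku preserves p here (none of its changes turn any other segment into p), so the proto-segment is *p.
Position 5: Sakaiu has r, Wimeku has l. Sakaiu preserves r here (none of its changes turn any other segment into r), so the proto-segment is *r.
The remaining positions agree across the daughters. Check the candidate against every language:
Sakaiu: *pepirno > pebirno > febirno  (by intervocalic voicing, unconditioned shift)
Wimeku: start from *pepirno.
  rule 1 (intervocalic lenition): pepirno → pefirno
  rule 2 (unconditioned shift): pefirno → pefilno
  ⇒ Wimeku pefilno
No other proto-form is consistent with every reflex, so the reconstruction is *pepirno.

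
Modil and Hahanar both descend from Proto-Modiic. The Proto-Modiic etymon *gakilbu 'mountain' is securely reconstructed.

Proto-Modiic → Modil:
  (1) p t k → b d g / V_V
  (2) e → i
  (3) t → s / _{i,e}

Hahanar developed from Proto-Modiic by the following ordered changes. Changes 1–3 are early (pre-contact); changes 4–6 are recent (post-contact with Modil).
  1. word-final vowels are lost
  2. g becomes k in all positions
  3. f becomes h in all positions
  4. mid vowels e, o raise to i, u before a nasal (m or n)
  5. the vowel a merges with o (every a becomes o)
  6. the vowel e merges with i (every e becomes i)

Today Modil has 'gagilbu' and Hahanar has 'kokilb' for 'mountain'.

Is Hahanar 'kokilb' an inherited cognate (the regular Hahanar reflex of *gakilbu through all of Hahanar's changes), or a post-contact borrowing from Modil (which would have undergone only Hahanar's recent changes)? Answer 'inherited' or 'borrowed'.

inherited

If inherited, *gakilbu would pass through all of Hahanar's changes:
Hahanar: *gakilbu > gakilb > kakilb > kokilb  (by apocope, unconditioned shift, vowel merger)
If borrowed from Modil 'gagilbu' after the early changes, it would undergo only the recent ones:
  rule 4 (pre-nasal raising): no change (gagilbu)
  rule 5 (vowel merger): gagilbu → gogilbu
  rule 6 (vowel merger): no change (gogilbu)
  ⇒ as a loan: gogilbu
Hahanar 'kokilb' matches the inherited outcome exactly, so it is an inherited cognate, not a loan.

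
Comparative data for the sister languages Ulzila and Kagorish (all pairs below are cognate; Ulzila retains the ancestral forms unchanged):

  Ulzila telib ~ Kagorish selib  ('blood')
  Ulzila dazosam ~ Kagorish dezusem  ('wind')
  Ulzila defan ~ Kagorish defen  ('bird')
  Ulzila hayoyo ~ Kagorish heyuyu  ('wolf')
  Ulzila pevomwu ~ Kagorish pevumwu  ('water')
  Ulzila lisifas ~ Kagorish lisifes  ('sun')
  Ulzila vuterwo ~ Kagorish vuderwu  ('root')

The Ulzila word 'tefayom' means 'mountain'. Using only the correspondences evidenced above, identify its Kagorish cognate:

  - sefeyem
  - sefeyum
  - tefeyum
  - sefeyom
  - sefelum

telib ~ selib — Ulzila t corresponds to Kagorish s word-initially before a front vowel.
dazosam ~ dezusem, hayoyo ~ heyuyu — Ulzila a corresponds to Kagorish e after a consonant, before a consonant other than r, m, n, p, b, f, v.
pevomwu ~ pevumwu — Ulzila o corresponds to Kagorish u after a consonant, before a nasal.
Applying these to Ulzila 'tefayom':
  tefayom → sefayom   (t→s word-initially before a front vowel)
  sefayom → sefeyom   (a→e after a consonant, before a consonant other than r, m, n, p, b, f, v)
  sefeyom → sefeyum   (o→u after a consonant, before a nasal)
So the Kagorish cognate is 'sefeyum'.

sefeyum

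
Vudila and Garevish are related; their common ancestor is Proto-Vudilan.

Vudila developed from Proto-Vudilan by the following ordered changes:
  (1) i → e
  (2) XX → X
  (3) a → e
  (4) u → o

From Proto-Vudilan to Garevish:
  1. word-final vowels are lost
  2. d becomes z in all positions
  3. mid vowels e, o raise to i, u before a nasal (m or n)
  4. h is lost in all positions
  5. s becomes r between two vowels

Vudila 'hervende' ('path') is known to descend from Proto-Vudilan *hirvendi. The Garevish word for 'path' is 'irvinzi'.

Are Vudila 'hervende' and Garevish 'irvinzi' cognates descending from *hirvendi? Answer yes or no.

Derive the expected Garevish reflex of *hirvendi:
Garevish: start from *hirvendi.
  rule 1 (apocope): hirvendi → hirvend
  rule 2 (unconditioned shift): hirvend → hirvenz
  rule 3 (pre-nasal raising): hirvenz → hirvinz
  rule 4 (h-loss): hirvinz → irvinz
  rule 5: no change — irvinz
  ⇒ Garevish irvinz
The regular Garevish reflex would be 'irvinz', but the attested form is 'irvinzi'. The correspondence is irregular, so they are not cognates (the Garevish form has a different source).

no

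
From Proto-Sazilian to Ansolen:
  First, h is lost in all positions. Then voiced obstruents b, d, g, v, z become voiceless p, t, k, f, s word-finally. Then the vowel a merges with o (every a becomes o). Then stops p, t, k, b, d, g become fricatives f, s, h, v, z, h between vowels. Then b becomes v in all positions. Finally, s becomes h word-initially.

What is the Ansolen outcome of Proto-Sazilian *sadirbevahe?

hozirvevoe

Ansolen: start from *sadirbevahe.
  rule 1 (h-loss): sadirbevahe → sadirbevae
  rule 2: no change — sadirbevae
  rule 3 (vowel merger): sadirbevae → sodirbevoe
  rule 4 (intervocalic lenition): sodirbevoe → sozirbevoe
  rule 5 (unconditioned shift): sozirbevoe → sozirvevoe
  rule 6 (debuccalisation): sozirvevoe → hozirvevoe
  ⇒ Ansolen hozirvevoe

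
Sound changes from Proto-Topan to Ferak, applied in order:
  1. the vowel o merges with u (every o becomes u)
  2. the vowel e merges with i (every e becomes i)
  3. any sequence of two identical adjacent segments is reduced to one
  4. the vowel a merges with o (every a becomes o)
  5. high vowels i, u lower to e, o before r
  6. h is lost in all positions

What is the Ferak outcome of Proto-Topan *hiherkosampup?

ierkusompup

Ferak: start from *hiherkosampup.
  rule 1 (vowel merger): hiherkosampup → hiherkusampup
  rule 2 (vowel merger): hiherkusampup → hihirkusampup
  rule 3: no change — hihirkusampup
  rule 4 (vowel merger): hihirkusampup → hihirkusompup
  rule 5 (pre-rhotic lowering): hihirkusompup → hiherkusompup
  rule 6 (h-loss): hiherkusompup → ierkusompup
  ⇒ Ferak ierkusompup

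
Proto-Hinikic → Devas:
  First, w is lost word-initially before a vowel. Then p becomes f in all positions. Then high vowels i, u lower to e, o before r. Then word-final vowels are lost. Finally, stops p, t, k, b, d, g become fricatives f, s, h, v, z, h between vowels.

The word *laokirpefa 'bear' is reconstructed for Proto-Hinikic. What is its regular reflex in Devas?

Devas: *laokirpefa > laokirfefa > laokerfefa > laokerfef > laoherfef  (by unconditioned shift, pre-rhotic lowering, apocope, intervocalic lenition)

laoherfef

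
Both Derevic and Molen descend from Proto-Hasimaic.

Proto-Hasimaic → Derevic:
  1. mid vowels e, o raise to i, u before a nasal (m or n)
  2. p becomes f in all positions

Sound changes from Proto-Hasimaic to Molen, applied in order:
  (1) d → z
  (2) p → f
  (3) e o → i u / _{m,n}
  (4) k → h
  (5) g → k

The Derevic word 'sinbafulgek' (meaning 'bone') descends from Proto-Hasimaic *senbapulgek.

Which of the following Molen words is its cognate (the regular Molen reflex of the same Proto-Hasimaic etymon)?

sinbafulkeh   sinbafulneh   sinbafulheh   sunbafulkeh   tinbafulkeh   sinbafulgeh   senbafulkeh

sinbafulkeh

Molen: start from *senbapulgek.
  rule 1: no change — senbapulgek
  rule 2 (unconditioned shift): senbapulgek → senbafulgek
  rule 3 (pre-nasal raising): senbafulgek → sinbafulgek
  rule 4 (unconditioned shift): sinbafulgek → sinbafulgeh
  rule 5 (unconditioned shift): sinbafulgeh → sinbafulkeh
  ⇒ Molen sinbafulkeh
Only 'sinbafulkeh' matches the regular Molen development of *senbapulgek.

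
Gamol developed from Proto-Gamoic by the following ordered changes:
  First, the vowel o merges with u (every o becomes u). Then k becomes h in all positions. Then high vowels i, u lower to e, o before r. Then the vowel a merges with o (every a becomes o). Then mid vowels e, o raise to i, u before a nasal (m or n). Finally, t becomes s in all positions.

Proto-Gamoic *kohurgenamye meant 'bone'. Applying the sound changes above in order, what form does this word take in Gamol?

Gamol: *kohurgenamye
  kohurgenamye → kuhurgenamye   [vowel merger]
  kuhurgenamye → huhurgenamye   [unconditioned shift]
  huhurgenamye → huhorgenamye   [pre-rhotic lowering]
  huhorgenamye → huhorgenomye   [vowel merger]
  huhorgenomye → huhorginumye   [pre-nasal raising]
  huhorginumye (rule 6 does not apply)
  giving Gamol huhorginumye.

huhorginumye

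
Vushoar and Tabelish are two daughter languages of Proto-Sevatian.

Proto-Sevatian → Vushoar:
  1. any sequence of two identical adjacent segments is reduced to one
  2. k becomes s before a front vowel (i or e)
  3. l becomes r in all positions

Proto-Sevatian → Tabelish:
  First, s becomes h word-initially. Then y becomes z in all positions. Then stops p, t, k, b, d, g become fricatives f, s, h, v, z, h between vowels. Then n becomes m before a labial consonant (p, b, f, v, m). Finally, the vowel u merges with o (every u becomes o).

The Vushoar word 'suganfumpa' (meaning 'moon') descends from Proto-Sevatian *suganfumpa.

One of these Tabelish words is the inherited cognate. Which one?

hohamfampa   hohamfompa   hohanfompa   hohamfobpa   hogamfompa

Tabelish: *suganfumpa > huganfumpa > huhanfumpa > huhamfumpa > hohamfompa  (by debuccalisation, intervocalic lenition, nasal place assimilation, vowel merger)
Only 'hohamfompa' matches the regular Tabelish development of *suganfumpa.

hohamfompa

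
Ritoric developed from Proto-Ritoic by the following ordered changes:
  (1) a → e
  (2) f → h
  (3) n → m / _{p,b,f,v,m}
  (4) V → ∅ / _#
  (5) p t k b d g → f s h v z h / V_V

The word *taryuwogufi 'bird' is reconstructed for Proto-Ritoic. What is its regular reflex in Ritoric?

Ritoric: *taryuwogufi > teryuwogufi > teryuwoguhi > teryuwoguh > teryuwohuh  (by vowel merger, unconditioned shift, apocope, intervocalic lenition)

teryuwohuh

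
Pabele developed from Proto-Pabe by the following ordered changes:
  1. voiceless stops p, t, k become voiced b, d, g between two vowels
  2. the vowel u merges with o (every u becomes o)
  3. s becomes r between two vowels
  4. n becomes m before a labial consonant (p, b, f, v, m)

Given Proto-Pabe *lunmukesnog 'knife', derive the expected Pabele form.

Pabele: *lunmukesnog
  lunmukesnog → lunmugesnog   [intervocalic voicing]
  lunmugesnog → lonmogesnog   [vowel merger]
  lonmogesnog (rule 3 does not apply)
  lonmogesnog → lommogesnog   [nasal place assimilation]
  giving Pabele lommogesnog.

lommogesnog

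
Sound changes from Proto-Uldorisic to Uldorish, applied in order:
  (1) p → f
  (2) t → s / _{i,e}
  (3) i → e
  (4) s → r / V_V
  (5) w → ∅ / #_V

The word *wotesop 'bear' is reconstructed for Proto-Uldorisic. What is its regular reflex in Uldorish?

orerof

Uldorish: *wotesop > wotesof > wosesof > worerof > orerof  (by unconditioned shift, palatalisation, rhotacism, glide loss)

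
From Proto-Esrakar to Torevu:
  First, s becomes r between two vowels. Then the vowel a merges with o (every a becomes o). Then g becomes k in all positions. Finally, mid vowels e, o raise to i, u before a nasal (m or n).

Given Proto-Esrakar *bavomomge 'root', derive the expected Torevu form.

bovumumke

Torevu: start from *bavomomge.
  rule 1: no change — bavomomge
  rule 2 (vowel merger): bavomomge → bovomomge
  rule 3 (unconditioned shift): bovomomge → bovomomke
  rule 4 (pre-nasal raising): bovomomke → bovumumke
  ⇒ Torevu bovumumke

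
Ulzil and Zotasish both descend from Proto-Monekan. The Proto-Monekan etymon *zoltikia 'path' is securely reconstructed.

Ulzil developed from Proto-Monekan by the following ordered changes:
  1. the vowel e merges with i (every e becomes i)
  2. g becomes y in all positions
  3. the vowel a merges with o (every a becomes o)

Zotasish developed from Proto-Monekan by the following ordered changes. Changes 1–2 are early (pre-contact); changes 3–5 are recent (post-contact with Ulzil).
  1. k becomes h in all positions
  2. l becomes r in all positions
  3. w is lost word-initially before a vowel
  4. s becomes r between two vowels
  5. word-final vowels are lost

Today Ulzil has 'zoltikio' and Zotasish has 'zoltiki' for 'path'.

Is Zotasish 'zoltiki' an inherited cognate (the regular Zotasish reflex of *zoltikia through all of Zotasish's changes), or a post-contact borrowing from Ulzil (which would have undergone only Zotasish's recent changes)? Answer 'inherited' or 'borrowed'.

If inherited, *zoltikia would pass through all of Zotasish's changes:
Zotasish: *zoltikia
  zoltikia → zoltihia   [unconditioned shift]
  zoltihia → zortihia   [unconditioned shift]
  zortihia (rule 3 does not apply)
  zortihia (rule 4 does not apply)
  zortihia → zortihi   [apocope]
  giving Zotasish zortihi.
If borrowed from Ulzil 'zoltikio' after the early changes, it would undergo only the recent ones:
  rule 3 (glide loss): no change (zoltikio)
  rule 4 (rhotacism): no change (zoltikio)
  rule 5 (apocope): zoltikio → zoltiki
  ⇒ as a loan: zoltiki
Zotasish 'zoltiki' matches the loan outcome 'zoltiki', not the inherited 'zortihi' — it skipped the early Zotasish changes, so it was borrowed from Ulzil.

borrowed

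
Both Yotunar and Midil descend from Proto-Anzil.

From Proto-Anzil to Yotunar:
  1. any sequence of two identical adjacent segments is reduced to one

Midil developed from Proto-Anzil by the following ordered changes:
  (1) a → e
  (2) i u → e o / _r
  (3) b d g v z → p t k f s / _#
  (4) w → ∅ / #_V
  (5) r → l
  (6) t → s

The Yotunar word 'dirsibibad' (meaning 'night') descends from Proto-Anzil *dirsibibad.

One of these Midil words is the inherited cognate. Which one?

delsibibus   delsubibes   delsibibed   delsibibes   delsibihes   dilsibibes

Midil: *dirsibibad > dirsibibed > dersibibed > dersibibet > delsibibet > delsibibes  (by vowel merger, pre-rhotic lowering, final devoicing, unconditioned shift, unconditioned shift)
Only 'delsibibes' matches the regular Midil development of *dirsibibad.

delsibibes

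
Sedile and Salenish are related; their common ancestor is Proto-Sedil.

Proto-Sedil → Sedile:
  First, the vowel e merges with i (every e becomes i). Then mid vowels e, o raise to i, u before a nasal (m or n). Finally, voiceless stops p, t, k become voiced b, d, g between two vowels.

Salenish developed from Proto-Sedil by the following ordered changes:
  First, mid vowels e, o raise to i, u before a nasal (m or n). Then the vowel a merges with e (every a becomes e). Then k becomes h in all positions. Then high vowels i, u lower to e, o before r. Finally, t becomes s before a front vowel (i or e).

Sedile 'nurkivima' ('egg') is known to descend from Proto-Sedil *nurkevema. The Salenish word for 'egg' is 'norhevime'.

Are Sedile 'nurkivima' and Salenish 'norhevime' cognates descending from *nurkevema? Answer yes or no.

Derive the expected Salenish reflex of *nurkevema:
Salenish: *nurkevema
  nurkevema → nurkevima   [pre-nasal raising]
  nurkevima → nurkevime   [vowel merger]
  nurkevime → nurhevime   [unconditioned shift]
  nurhevime → norhevime   [pre-rhotic lowering]
  norhevime (rule 5 does not apply)
  giving Salenish norhevime.
Salenish 'norhevime' matches the regular reflex exactly, so the pair is cognate.

yes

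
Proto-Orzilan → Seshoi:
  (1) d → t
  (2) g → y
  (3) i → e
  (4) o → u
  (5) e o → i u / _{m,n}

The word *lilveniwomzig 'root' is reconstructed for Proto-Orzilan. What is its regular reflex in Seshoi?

lelvinewumzey

Seshoi: *lilveniwomzig
  lilveniwomzig (rule 1 does not apply)
  lilveniwomzig → lilveniwomziy   [unconditioned shift]
  lilveniwomziy → lelvenewomzey   [vowel merger]
  lelvenewomzey → lelvenewumzey   [vowel merger]
  lelvenewumzey → lelvinewumzey   [pre-nasal raising]
  giving Seshoi lelvinewumzey.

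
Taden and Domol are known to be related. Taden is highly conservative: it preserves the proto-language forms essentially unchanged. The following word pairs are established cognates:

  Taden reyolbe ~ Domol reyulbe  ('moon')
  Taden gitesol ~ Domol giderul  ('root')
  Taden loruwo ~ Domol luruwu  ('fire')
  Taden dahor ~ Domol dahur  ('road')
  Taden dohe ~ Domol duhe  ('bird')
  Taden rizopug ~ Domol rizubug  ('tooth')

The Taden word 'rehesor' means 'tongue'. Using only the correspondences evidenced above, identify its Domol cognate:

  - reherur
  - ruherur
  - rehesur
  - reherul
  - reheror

gitesol ~ giderul — Taden s corresponds to Domol r between vowels (before a back vowel).
loruwo ~ luruwu, dahor ~ dahur — Taden o corresponds to Domol u after a consonant, before r.
Applying these to Taden 'rehesor':
  rehesor → reheror   (s→r between vowels (before a back vowel))
  reheror → reherur   (o→u after a consonant, before r)
So the Domol cognate is 'reherur'.

reherur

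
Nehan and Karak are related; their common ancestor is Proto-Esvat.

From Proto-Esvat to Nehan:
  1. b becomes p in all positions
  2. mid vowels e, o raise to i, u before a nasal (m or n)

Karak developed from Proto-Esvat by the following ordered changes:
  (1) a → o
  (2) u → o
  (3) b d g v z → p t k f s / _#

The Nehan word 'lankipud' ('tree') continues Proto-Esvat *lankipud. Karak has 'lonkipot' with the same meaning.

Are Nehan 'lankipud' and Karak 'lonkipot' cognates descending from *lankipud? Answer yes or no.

Derive the expected Karak reflex of *lankipud:
Karak: *lankipud
  lankipud → lonkipud   [vowel merger]
  lonkipud → lonkipod   [vowel merger]
  lonkipod → lonkipot   [final devoicing]
  giving Karak lonkipot.
Karak 'lonkipot' matches the regular reflex exactly, so the pair is cognate.

yes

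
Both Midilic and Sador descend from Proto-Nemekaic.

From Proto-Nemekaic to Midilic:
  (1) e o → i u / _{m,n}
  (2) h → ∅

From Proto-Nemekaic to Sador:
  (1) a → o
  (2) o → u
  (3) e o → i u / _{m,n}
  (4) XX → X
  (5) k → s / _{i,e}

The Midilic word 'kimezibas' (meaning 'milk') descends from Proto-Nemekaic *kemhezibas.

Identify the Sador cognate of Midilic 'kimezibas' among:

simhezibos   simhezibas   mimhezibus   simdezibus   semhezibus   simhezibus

simhezibus

Sador: *kemhezibas > kemhezibos > kemhezibus > kimhezibus > simhezibus  (by vowel merger, vowel merger, pre-nasal raising, palatalisation)
Among the options, 'simhezibus' alone shows every Sador change applied in order.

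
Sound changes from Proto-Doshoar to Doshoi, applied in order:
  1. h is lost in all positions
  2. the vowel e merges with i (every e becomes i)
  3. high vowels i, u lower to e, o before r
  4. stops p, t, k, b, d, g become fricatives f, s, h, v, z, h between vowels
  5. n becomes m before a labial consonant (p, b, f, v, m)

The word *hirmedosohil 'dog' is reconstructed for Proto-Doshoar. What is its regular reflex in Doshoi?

ermizosoil

Doshoi: *hirmedosohil
  hirmedosohil → irmedosoil   [h-loss]
  irmedosoil → irmidosoil   [vowel merger]
  irmidosoil → ermidosoil   [pre-rhotic lowering]
  ermidosoil → ermizosoil   [intervocalic lenition]
  ermizosoil (rule 5 does not apply)
  giving Doshoi ermizosoil.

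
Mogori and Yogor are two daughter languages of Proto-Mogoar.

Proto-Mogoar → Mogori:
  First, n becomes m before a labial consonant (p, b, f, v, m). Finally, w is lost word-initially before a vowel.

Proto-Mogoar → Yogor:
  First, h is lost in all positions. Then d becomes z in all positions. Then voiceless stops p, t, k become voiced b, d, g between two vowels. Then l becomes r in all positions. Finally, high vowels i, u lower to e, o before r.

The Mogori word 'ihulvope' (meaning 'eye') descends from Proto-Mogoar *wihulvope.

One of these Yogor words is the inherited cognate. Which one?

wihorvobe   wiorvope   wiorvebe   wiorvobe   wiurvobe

Yogor: *wihulvope > wiulvope > wiulvobe > wiurvobe > wiorvobe  (by h-loss, intervocalic voicing, unconditioned shift, pre-rhotic lowering)
Only 'wiorvobe' matches the regular Yogor development of *wihulvope.

wiorvobe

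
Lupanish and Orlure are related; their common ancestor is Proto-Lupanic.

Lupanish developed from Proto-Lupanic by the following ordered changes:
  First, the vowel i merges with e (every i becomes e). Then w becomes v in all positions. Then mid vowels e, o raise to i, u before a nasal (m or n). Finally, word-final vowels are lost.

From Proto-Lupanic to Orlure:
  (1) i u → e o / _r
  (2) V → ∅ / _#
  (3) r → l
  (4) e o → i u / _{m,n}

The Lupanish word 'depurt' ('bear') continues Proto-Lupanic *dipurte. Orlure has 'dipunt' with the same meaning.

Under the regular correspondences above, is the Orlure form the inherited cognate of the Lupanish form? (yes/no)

no

Derive the expected Orlure reflex of *dipurte:
Orlure: *dipurte > diporte > diport > dipolt  (by pre-rhotic lowering, apocope, unconditioned shift)
The regular Orlure reflex would be 'dipolt', but the attested form is 'dipunt'. The correspondence is irregular, so they are not cognates (the Orlure form has a different source).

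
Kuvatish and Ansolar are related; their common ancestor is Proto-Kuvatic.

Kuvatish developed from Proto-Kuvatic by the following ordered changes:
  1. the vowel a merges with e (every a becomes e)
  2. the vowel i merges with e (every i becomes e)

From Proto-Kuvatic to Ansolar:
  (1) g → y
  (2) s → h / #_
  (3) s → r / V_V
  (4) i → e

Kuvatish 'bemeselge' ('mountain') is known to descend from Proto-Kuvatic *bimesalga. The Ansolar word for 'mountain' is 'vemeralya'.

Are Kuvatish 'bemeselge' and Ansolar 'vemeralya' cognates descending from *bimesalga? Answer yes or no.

no

Derive the expected Ansolar reflex of *bimesalga:
Ansolar: start from *bimesalga.
  rule 1 (unconditioned shift): bimesalga → bimesalya
  rule 2: no change — bimesalya
  rule 3 (rhotacism): bimesalya → bimeralya
  rule 4 (vowel merger): bimeralya → bemeralya
  ⇒ Ansolar bemeralya
The regular Ansolar reflex would be 'bemeralya', but the attested form is 'vemeralya'. The correspondence is irregular, so they are not cognates (the Ansolar form has a different source).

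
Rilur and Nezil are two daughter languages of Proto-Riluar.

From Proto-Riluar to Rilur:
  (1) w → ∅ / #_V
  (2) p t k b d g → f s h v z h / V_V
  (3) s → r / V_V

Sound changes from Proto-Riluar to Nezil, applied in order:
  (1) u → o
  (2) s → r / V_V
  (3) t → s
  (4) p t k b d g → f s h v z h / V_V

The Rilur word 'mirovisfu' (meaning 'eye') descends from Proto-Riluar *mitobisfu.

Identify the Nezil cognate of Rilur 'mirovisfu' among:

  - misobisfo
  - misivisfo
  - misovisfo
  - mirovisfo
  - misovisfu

Nezil: *mitobisfu > mitobisfo > misobisfo > misovisfo  (by vowel merger, unconditioned shift, intervocalic lenition)
Among the options, 'misovisfo' alone shows every Nezil change applied in order.

misovisfo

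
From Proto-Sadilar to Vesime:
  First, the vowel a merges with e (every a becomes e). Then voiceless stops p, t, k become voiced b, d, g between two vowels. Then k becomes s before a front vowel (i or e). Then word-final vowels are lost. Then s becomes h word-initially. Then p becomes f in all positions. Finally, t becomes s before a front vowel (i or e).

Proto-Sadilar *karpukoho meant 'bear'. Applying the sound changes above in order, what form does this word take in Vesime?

Vesime: *karpukoho
  karpukoho → kerpukoho   [vowel merger]
  kerpukoho → kerpugoho   [intervocalic voicing]
  kerpugoho → serpugoho   [palatalisation]
  serpugoho → serpugoh   [apocope]
  serpugoh → herpugoh   [debuccalisation]
  herpugoh → herfugoh   [unconditioned shift]
  herfugoh (rule 7 does not apply)
  giving Vesime herfugoh.

herfugoh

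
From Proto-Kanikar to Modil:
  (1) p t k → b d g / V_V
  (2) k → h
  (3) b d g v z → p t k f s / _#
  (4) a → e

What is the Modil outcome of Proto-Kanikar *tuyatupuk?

Modil: *tuyatupuk
  tuyatupuk → tuyadubuk   [intervocalic voicing]
  tuyadubuk → tuyadubuh   [unconditioned shift]
  tuyadubuh (rule 3 does not apply)
  tuyadubuh → tuyedubuh   [vowel merger]
  giving Modil tuyedubuh.

tuyedubuh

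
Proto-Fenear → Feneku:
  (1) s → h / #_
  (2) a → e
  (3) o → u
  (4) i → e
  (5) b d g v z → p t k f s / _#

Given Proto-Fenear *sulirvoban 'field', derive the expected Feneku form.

hulervuben

Feneku: *sulirvoban
  sulirvoban → hulirvoban   [debuccalisation]
  hulirvoban → hulirvoben   [vowel merger]
  hulirvoben → hulirvuben   [vowel merger]
  hulirvuben → hulervuben   [vowel merger]
  hulervuben (rule 5 does not apply)
  giving Feneku hulervuben.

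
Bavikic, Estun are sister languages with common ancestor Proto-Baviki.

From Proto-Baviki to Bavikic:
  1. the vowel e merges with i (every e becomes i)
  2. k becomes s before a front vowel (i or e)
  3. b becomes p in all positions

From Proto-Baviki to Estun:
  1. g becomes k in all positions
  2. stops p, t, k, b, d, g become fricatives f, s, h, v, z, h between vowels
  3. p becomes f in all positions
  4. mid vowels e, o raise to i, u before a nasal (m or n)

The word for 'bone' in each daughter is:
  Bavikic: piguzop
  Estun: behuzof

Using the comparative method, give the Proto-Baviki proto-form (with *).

Position 1: Bavikic has p, Estun has b. Estun preserves b here (none of its changes turn any other segment into b), so the proto-segment is *b.
Position 2: Bavikic has i, Estun has e. Estun preserves e here (none of its changes turn any other segment into e), so the proto-segment is *e.
Position 3: Bavikic has g, Estun has h. Bavikic preserves g here (none of its changes turn any other segment into g), so the proto-segment is *g.
This points to *beguzop. Verify forward in each daughter:
Bavikic: *beguzop > biguzop > piguzop  (by vowel merger, unconditioned shift)
Estun: *beguzop > bekuzop > behuzop > behuzof  (by unconditioned shift, intervocalic lenition, unconditioned shift)
No other proto-form is consistent with every reflex, so the reconstruction is *beguzop.

*beguzop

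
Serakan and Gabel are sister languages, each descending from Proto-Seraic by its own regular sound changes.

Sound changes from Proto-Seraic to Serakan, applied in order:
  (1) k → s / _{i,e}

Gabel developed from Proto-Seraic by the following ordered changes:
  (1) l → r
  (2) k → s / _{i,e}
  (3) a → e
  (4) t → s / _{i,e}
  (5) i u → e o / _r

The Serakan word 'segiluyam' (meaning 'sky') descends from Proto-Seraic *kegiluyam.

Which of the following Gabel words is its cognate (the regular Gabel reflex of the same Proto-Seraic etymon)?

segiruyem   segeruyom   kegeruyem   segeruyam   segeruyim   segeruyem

segeruyem

Gabel: start from *kegiluyam.
  rule 1 (unconditioned shift): kegiluyam → kegiruyam
  rule 2 (palatalisation): kegiruyam → segiruyam
  rule 3 (vowel merger): segiruyam → segiruyem
  rule 4: no change — segiruyem
  rule 5 (pre-rhotic lowering): segiruyem → segeruyem
  ⇒ Gabel segeruyem
Among the options, 'segeruyem' alone shows every Gabel change applied in order.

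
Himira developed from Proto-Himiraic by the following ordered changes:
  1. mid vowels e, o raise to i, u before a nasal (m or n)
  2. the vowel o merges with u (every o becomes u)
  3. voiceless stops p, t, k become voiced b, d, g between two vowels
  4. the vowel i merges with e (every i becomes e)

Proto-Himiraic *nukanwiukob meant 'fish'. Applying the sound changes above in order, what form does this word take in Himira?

nuganweugub

Himira: *nukanwiukob
  nukanwiukob (rule 1 does not apply)
  nukanwiukob → nukanwiukub   [vowel merger]
  nukanwiukub → nuganwiugub   [intervocalic voicing]
  nuganwiugub → nuganweugub   [vowel merger]
  giving Himira nuganweugub.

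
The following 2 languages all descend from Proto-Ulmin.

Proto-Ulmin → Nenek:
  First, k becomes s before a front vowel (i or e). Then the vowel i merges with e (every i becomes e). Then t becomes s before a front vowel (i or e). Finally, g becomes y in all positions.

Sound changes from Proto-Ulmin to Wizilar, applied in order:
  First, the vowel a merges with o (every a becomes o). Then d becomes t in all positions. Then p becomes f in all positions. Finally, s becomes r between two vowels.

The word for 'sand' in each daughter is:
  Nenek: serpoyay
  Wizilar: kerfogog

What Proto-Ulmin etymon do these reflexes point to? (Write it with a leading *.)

Position 4: Nenek has p, Wizilar has f. Nenek preserves p here (none of its changes turn any other segment into p), so the proto-segment is *p.
Position 7: Nenek has a, Wizilar has o. Nenek preserves a here (none of its changes turn any other segment into a), so the proto-segment is *a.
Position 8: Nenek has y, Wizilar has g. Wizilar preserves g here (none of its changes turn any other segment into g), so the proto-segment is *g.
Continuing position by position gives *kerpogag; check it forward:
Nenek: *kerpogag
  kerpogag → serpogag   [palatalisation]
  serpogag (rule 2 does not apply)
  serpogag (rule 3 does not apply)
  serpogag → serpoyay   [unconditioned shift]
  giving Nenek serpoyay.
Wizilar: *kerpogag > kerpogog > kerfogog  (by vowel merger, unconditioned shift)
No other proto-form is consistent with every reflex, so the reconstruction is *kerpogag.

*kerpogag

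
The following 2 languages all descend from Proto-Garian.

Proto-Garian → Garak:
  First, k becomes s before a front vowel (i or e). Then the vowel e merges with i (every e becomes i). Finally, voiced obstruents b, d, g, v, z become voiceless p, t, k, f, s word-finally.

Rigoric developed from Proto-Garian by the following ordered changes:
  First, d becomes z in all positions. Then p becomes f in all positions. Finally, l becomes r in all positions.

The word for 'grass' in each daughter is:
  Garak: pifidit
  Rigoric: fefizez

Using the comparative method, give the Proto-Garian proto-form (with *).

Position 7: Garak has t, Rigoric has z. Taking the neighbouring segments as reconstructed: Garak t could go back to *t or *d; Rigoric z could go back to *d or *z — the one source consistent with every daughter is *d.
Position 2: Garak has i, Rigoric has e. Rigoric preserves e here (none of its changes turn any other segment into e), so the proto-segment is *e.
Position 6: Garak has i, Rigoric has e. Rigoric preserves e here (none of its changes turn any other segment into e), so the proto-segment is *e.
Continuing position by position gives *pefided; check it forward:
Garak: *pefided
  pefided (rule 1 does not apply)
  pefided → pifidid   [vowel merger]
  pifidid → pifidit   [final devoicing]
  giving Garak pifidit.
Rigoric: start from *pefided.
  rule 1 (unconditioned shift): pefided → pefizez
  rule 2 (unconditioned shift): pefizez → fefizez
  rule 3: no change — fefizez
  ⇒ Rigoric fefizez
*pefided is the unique common source.

*pefided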